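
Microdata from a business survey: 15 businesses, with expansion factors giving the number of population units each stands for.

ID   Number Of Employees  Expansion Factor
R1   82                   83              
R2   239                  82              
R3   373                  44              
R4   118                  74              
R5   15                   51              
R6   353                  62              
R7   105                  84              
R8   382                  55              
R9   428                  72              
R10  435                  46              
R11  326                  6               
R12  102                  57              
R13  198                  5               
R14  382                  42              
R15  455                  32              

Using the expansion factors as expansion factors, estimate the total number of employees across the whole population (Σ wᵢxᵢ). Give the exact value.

194219

Weighted total = 194219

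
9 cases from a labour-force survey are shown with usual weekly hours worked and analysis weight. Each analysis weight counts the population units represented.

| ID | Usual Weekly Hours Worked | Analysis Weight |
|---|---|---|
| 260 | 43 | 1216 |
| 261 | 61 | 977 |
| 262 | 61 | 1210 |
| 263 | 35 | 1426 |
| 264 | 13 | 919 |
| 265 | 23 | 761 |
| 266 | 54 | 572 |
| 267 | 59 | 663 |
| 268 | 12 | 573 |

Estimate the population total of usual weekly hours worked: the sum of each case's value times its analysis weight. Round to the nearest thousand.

Weighted total = 341936

342000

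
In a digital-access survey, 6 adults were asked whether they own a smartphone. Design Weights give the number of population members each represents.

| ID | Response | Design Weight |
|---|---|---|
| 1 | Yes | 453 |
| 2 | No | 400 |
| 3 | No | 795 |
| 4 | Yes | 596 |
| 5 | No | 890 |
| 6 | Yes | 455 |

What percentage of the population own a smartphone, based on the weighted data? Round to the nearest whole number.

Sum of weights for 'Yes' = 453 + 596 + 455 = 1504
Total weight = 3589
Weighted proportion = 1504 / 3589 = 0.41905823 → 41.905823%

42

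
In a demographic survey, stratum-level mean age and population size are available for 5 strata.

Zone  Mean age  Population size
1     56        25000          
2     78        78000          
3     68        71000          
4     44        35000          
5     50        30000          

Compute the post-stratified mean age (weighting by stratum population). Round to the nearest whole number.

Σ Nₕ·x̄ₕ = 56×25000 + 78×78000 + 68×71000 + 44×35000 + 50×30000
  = 1400000 + 6084000 + 4828000 + 1540000 + 1500000 = 15352000
Σ Nₕ = 239000
Overall mean = 15352000 / 239000 = 64.23431

64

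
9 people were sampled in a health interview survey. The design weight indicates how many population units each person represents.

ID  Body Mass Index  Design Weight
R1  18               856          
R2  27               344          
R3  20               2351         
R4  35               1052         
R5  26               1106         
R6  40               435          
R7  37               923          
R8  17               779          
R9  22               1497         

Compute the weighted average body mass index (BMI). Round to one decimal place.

Weighted sum = 18×856 + 27×344 + 20×2351 + 35×1052 + 26×1106 + 40×435 + 37×923 + 17×779 + 22×1497
  = 15408 + 9288 + 47020 + 36820 + 28756 + 17400 + 34151 + 13243 + 32934 = 235020
Sum of weights = 9343
Weighted mean = 235020 / 9343 = 25.154661

25.2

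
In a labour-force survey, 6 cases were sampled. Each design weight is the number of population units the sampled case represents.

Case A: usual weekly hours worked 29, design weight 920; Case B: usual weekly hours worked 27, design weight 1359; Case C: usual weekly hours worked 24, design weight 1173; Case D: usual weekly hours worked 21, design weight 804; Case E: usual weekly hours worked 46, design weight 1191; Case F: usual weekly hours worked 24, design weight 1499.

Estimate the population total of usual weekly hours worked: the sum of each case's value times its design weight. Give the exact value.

199171

Weighted total = 29×920 + 27×1359 + 24×1173 + 21×804 + 46×1191 + 24×1499
  = 199171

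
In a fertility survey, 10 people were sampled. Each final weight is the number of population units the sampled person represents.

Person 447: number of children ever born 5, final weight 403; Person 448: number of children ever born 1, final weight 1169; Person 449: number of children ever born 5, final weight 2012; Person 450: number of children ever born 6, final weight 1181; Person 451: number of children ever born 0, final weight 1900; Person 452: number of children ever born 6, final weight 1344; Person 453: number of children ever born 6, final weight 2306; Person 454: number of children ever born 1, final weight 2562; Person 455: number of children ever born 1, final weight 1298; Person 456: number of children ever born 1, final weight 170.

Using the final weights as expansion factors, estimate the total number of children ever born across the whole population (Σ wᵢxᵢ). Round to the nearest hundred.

Weighted total = 5×403 + 1×1169 + 5×2012 + 6×1181 + 0×1900 + 6×1344 + 6×2306 + 1×2562 + 1×1298 + 1×170
  = 2015 + 1169 + 10060 + 7086 + 0 + 8064 + 13836 + 2562 + 1298 + 170 = 46260

46300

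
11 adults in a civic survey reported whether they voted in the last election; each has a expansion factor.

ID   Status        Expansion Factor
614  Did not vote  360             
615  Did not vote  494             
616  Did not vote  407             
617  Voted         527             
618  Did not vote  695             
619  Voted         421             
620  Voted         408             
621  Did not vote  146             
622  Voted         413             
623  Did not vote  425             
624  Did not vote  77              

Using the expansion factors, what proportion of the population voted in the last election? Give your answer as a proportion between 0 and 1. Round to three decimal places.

Sum of weights for 'Voted' = 527 + 421 + 408 + 413 = 1769
Total weight = 360 + 494 + 407 + 527 + 695 + 421 + 408 + 146 + 413 + 425 + 77 = 4373
Weighted proportion = 1769 / 4373 = 0.40452778

0.405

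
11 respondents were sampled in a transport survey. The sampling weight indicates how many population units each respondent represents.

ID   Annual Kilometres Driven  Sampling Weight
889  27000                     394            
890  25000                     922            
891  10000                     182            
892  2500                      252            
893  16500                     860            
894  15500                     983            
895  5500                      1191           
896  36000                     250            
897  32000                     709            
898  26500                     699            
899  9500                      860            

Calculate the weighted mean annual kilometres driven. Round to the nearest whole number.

17871

Weighted sum = 27000×394 + 25000×922 + 10000×182 + 2500×252 + 16500×860 + 15500×983 + 5500×1191 + 36000×250 + 32000×709 + 26500×699 + 9500×860
  = 10638000 + 23050000 + 1820000 + 630000 + 14190000 + 15236500 + 6550500 + 9000000 + 22688000 + 18523500 + 8170000 = 130496500
Sum of weights = 394 + 922 + 182 + 252 + 860 + 983 + 1191 + 250 + 709 + 699 + 860 = 7302
Weighted mean = 130496500 / 7302 = 17871.337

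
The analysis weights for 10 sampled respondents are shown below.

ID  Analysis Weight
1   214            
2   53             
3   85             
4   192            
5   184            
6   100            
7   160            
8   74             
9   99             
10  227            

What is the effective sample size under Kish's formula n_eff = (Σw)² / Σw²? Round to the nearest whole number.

Σ wᵢ = 214 + 53 + 85 + 192 + 184 + 100 + 160 + 74 + 99 + 227 = 1388
Σ wᵢ² = 45796 + 2809 + 7225 + 36864 + 33856 + 10000 + 25600 + 5476 + 9801 + 51529 = 228956
n_eff = 1388² / 228956 = 1926544 / 228956 = 8.4144726

8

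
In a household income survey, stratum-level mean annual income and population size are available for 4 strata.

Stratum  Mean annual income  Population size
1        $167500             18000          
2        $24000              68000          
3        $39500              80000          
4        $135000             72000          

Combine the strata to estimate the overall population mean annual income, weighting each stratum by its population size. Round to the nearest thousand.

Σ Nₕ·x̄ₕ = 17527000000
Σ Nₕ = 238000
Overall mean = 17527000000 / 238000 = 73642.857

74000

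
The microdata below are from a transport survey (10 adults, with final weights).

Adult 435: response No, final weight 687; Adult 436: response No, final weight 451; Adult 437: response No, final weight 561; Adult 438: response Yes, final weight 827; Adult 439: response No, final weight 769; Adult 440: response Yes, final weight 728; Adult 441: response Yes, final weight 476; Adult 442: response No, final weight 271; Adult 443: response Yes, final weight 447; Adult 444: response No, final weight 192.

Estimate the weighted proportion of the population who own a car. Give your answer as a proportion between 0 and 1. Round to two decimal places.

Sum of weights for 'Yes' = 827 + 728 + 476 + 447 = 2478
Total weight = 687 + 451 + 561 + 827 + 769 + 728 + 476 + 271 + 447 + 192 = 5409
Weighted proportion = 2478 / 5409 = 0.45812535

0.46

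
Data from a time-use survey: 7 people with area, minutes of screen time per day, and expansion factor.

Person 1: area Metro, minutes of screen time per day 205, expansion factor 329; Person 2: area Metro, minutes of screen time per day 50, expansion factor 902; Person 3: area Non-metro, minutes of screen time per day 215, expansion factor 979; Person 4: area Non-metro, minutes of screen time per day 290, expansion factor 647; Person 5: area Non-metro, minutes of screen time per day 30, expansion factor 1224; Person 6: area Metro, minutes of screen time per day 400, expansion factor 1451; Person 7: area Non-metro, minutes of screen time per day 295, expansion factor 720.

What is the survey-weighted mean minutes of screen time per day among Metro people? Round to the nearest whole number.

Metro rows: 1, 2, 6
Weighted sum = 205×329 + 50×902 + 400×1451
  = 692945
Sum of weights = 329 + 902 + 1451 = 2682
Weighted mean = 692945 / 2682 = 258.36875

258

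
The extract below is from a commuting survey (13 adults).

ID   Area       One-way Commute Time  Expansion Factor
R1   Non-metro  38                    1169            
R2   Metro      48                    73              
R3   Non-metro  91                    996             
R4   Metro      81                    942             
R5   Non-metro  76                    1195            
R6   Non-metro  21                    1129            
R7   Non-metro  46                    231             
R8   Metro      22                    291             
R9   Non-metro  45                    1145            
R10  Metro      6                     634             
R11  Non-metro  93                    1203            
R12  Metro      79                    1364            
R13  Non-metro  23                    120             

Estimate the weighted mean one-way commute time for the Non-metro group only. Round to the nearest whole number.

59

Non-metro rows: R1, R3, R5, R6, R7, R9, R11, R13
Weighted sum = 38×1169 + 91×996 + 76×1195 + 21×1129 + 46×231 + 45×1145 + 93×1203 + 23×120
  = 426377
Sum of weights = 1169 + 996 + 1195 + 1129 + 231 + 1145 + 1203 + 120 = 7188
Weighted mean = 426377 / 7188 = 59.317891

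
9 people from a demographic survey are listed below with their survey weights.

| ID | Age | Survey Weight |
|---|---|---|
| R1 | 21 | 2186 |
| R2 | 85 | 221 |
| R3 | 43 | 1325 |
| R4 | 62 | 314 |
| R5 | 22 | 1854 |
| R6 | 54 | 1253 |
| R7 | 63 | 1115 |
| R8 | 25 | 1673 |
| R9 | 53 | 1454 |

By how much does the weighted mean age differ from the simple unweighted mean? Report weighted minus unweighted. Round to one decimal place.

Unweighted sum = 428
Unweighted mean = 428 / 9 = 47.555556
Weighted sum = 21×2186 + 85×221 + 43×1325 + 62×314 + 22×1854 + 54×1253 + 63×1115 + 25×1673 + 53×1454
  = 438716
Sum of weights = 2186 + 221 + 1325 + 314 + 1854 + 1253 + 1115 + 1673 + 1454 = 11395
Weighted mean = 438716 / 11395 = 38.500746
Difference (weighted minus unweighted) = -9.0548096

-9.1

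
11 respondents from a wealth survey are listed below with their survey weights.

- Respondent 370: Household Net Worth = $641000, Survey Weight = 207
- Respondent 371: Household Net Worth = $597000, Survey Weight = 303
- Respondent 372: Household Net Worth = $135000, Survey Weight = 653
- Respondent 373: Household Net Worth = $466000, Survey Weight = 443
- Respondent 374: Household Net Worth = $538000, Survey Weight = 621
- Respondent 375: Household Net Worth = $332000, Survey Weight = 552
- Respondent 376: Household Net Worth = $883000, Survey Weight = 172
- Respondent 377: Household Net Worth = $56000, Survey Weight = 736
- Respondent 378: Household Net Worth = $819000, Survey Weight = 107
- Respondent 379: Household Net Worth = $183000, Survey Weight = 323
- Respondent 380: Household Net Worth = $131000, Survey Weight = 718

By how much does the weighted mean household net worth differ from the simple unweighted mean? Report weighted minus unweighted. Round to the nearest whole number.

-112108

Unweighted sum = 641000 + 597000 + 135000 + 466000 + 538000 + 332000 + 883000 + 56000 + 819000 + 183000 + 131000 = 4781000
Unweighted mean = 4781000 / 11 = 434636.36
Weighted sum = 641000×207 + 597000×303 + 135000×653 + 466000×443 + 538000×621 + 332000×552 + 883000×172 + 56000×736 + 819000×107 + 183000×323 + 131000×718
  = 132687000 + 180891000 + 88155000 + 206438000 + 334098000 + 183264000 + 151876000 + 41216000 + 87633000 + 59109000 + 94058000 = 1559425000
Sum of weights = 4835
Weighted mean = 1559425000 / 4835 = 322528.44
Difference (weighted minus unweighted) = -112107.93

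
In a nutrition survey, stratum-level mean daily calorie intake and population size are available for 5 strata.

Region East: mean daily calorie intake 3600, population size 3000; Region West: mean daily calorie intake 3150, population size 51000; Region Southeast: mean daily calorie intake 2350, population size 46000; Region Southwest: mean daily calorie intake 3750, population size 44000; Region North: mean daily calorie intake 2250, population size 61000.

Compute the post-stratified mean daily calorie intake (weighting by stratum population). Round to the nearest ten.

Σ Nₕ·x̄ₕ = 3600×3000 + 3150×51000 + 2350×46000 + 3750×44000 + 2250×61000
  = 10800000 + 160650000 + 108100000 + 165000000 + 137250000 = 581800000
Σ Nₕ = 3000 + 51000 + 46000 + 44000 + 61000 = 205000
Overall mean = 581800000 / 205000 = 2838.0488

2840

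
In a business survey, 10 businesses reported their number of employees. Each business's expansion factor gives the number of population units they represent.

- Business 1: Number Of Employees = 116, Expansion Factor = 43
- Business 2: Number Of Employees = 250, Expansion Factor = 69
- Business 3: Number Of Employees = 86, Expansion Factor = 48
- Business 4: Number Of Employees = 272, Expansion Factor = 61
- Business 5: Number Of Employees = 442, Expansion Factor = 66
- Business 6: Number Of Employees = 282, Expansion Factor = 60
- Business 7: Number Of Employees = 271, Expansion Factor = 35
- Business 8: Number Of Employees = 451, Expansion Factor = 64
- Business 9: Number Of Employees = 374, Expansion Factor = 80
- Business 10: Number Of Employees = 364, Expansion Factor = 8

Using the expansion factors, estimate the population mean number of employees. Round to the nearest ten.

300

Weighted sum = 116×43 + 250×69 + 86×48 + 272×61 + 442×66 + 282×60 + 271×35 + 451×64 + 374×80 + 364×8
  = 4988 + 17250 + 4128 + 16592 + 29172 + 16920 + 9485 + 28864 + 29920 + 2912 = 160231
Sum of weights = 43 + 69 + 48 + 61 + 66 + 60 + 35 + 64 + 80 + 8 = 534
Weighted mean = 160231 / 534 = 300.05805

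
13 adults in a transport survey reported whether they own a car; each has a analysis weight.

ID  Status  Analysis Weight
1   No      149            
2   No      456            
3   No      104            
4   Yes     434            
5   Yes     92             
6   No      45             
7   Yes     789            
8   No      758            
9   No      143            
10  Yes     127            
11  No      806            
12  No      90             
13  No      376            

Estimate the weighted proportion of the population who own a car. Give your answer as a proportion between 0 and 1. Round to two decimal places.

0.33

Sum of weights for 'Yes' = 434 + 92 + 789 + 127 = 1442
Total weight = 4369
Weighted proportion = 1442 / 4369 = 0.33005264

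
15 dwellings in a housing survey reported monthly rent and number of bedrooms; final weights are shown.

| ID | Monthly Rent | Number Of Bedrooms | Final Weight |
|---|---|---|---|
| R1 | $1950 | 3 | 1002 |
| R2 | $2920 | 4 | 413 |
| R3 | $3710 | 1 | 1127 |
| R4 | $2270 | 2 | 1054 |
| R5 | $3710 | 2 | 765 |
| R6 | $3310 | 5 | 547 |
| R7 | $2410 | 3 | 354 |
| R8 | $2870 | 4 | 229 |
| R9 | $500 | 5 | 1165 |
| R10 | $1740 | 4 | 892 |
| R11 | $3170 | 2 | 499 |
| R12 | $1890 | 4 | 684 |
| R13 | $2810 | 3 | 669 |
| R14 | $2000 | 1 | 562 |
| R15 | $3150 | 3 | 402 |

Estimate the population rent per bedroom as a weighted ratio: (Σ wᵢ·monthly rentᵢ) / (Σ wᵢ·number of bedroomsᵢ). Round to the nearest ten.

810

Σ wᵢ·y = 25172060
Σ wᵢ·x = 31038
Ratio = 25172060 / 31038 = 811.0078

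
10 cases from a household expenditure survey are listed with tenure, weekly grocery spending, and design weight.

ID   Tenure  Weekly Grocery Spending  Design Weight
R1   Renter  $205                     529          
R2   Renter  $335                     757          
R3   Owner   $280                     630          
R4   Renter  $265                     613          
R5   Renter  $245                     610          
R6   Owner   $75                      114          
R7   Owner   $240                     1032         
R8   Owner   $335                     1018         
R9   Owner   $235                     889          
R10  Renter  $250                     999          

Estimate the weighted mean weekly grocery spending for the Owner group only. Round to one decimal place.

266.8

Owner rows: R3, R6, R7, R8, R9
Weighted sum = 982575
Sum of weights = 630 + 114 + 1032 + 1018 + 889 = 3683
Weighted mean = 982575 / 3683 = 266.78659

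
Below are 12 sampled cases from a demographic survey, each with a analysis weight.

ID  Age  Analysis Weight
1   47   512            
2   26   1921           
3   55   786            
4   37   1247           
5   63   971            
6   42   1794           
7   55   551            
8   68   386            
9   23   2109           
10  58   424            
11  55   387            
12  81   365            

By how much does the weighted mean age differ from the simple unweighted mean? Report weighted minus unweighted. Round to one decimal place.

-8.9

Unweighted sum = 47 + 26 + 55 + 37 + 63 + 42 + 55 + 68 + 23 + 58 + 55 + 81 = 610
Unweighted mean = 610 / 12 = 50.833333
Weighted sum = 47×512 + 26×1921 + 55×786 + 37×1247 + 63×971 + 42×1794 + 55×551 + 68×386 + 23×2109 + 58×424 + 55×387 + 81×365
  = 480402
Sum of weights = 512 + 1921 + 786 + 1247 + 971 + 1794 + 551 + 386 + 2109 + 424 + 387 + 365 = 11453
Weighted mean = 480402 / 11453 = 41.945516
Difference (weighted minus unweighted) = -8.8878169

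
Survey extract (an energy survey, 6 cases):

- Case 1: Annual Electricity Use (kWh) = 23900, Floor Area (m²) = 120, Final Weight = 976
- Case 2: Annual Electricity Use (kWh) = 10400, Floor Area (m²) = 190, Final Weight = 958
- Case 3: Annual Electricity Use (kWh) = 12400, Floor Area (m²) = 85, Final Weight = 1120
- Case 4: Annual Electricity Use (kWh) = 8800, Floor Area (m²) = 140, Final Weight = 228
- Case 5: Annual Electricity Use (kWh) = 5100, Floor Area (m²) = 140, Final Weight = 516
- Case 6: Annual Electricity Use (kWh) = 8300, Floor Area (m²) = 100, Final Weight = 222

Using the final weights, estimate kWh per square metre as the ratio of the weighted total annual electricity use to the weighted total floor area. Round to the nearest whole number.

103

Σ wᵢ·y = 23900×976 + 10400×958 + 12400×1120 + 8800×228 + 5100×516 + 8300×222
  = 53658200
Σ wᵢ·x = 120×976 + 190×958 + 85×1120 + 140×228 + 140×516 + 100×222
  = 117120 + 182020 + 95200 + 31920 + 72240 + 22200 = 520700
Ratio = 53658200 / 520700 = 103.05012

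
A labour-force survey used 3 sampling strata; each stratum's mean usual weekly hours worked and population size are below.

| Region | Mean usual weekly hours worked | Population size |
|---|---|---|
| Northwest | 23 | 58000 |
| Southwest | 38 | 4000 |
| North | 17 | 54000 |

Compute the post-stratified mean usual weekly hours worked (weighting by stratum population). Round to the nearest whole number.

Σ Nₕ·x̄ₕ = 2404000
Σ Nₕ = 58000 + 4000 + 54000 = 116000
Overall mean = 2404000 / 116000 = 20.724138

21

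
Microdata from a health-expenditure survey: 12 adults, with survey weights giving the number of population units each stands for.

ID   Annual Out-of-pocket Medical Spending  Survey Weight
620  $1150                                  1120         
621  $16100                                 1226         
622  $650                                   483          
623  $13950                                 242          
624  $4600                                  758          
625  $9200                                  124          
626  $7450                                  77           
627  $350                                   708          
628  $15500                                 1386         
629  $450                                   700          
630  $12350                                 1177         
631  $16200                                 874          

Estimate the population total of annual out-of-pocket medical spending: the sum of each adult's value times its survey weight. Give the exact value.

80658250

Weighted total = 1150×1120 + 16100×1226 + 650×483 + 13950×242 + 4600×758 + 9200×124 + 7450×77 + 350×708 + 15500×1386 + 450×700 + 12350×1177 + 16200×874
  = 1288000 + 19738600 + 313950 + 3375900 + 3486800 + 1140800 + 573650 + 247800 + 21483000 + 315000 + 14535950 + 14158800 = 80658250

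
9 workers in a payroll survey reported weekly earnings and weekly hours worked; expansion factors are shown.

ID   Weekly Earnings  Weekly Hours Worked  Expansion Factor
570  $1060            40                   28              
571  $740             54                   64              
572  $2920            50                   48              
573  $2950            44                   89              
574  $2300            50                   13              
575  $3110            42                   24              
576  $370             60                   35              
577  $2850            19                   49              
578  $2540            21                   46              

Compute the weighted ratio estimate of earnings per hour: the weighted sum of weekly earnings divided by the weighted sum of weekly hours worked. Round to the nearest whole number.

52

Σ wᵢ·y = 1060×28 + 740×64 + 2920×48 + 2950×89 + 2300×13 + 3110×24 + 370×35 + 2850×49 + 2540×46
  = 29680 + 47360 + 140160 + 262550 + 29900 + 74640 + 12950 + 139650 + 116840 = 853730
Σ wᵢ·x = 40×28 + 54×64 + 50×48 + 44×89 + 50×13 + 42×24 + 60×35 + 19×49 + 21×46
  = 16547
Ratio = 853730 / 16547 = 51.594247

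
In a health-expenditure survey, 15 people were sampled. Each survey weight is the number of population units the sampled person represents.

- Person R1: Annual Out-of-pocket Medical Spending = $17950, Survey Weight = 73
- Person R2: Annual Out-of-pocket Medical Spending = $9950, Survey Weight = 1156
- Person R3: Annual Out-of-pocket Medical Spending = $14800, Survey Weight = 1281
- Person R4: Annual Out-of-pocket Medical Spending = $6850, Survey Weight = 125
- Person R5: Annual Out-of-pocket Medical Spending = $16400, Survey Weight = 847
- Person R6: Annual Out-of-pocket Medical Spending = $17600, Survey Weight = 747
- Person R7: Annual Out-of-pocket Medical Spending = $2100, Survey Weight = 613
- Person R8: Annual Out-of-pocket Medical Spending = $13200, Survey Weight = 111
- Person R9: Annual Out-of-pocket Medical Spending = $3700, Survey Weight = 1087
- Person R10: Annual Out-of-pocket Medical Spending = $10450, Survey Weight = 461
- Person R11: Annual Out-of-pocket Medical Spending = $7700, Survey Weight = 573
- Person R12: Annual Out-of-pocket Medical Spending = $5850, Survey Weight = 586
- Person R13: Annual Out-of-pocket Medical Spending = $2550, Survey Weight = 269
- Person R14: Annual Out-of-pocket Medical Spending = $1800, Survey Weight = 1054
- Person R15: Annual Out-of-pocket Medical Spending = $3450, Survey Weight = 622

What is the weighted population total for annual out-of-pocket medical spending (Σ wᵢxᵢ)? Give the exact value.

Weighted total = 83826700

83826700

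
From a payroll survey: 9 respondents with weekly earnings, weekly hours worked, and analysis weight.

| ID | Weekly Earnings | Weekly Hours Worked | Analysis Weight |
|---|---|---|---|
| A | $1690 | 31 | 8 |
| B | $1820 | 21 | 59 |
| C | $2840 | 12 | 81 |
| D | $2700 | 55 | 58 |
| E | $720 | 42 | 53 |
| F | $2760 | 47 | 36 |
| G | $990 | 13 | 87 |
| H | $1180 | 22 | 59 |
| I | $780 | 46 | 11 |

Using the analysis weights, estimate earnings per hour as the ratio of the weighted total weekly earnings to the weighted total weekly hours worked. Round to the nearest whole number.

65

Σ wᵢ·y = 809390
Σ wᵢ·x = 12502
Ratio = 809390 / 12502 = 64.740841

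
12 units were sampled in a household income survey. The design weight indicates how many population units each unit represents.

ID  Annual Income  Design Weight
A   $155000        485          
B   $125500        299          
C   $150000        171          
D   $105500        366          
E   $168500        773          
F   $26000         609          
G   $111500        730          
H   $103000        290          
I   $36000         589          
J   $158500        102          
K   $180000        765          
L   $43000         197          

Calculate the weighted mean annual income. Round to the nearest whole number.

Weighted sum = 155000×485 + 125500×299 + 150000×171 + 105500×366 + 168500×773 + 26000×609 + 111500×730 + 103000×290 + 36000×589 + 158500×102 + 180000×765 + 43000×197
  = 617854000
Sum of weights = 485 + 299 + 171 + 366 + 773 + 609 + 730 + 290 + 589 + 102 + 765 + 197 = 5376
Weighted mean = 617854000 / 5376 = 114928.2

114928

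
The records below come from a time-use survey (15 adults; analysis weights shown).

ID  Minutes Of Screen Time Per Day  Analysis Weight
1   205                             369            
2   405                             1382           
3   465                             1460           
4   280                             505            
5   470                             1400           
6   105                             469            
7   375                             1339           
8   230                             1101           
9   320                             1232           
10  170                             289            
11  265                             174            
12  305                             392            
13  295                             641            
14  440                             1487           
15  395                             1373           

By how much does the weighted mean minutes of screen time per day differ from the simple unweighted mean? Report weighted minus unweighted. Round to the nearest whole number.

46

Unweighted sum = 4725
Unweighted mean = 4725 / 15 = 315
Weighted sum = 4913005
Sum of weights = 13613
Weighted mean = 4913005 / 13613 = 360.90538
Difference (weighted minus unweighted) = 45.905385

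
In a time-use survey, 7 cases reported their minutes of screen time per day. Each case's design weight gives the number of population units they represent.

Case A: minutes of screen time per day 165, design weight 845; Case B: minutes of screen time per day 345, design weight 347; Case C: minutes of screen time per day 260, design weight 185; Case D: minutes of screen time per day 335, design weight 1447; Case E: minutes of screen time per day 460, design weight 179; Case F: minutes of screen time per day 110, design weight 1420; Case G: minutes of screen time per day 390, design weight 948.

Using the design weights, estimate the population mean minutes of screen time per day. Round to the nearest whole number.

Weighted sum = 165×845 + 345×347 + 260×185 + 335×1447 + 460×179 + 110×1420 + 390×948
  = 1400245
Sum of weights = 845 + 347 + 185 + 1447 + 179 + 1420 + 948 = 5371
Weighted mean = 1400245 / 5371 = 260.70471

261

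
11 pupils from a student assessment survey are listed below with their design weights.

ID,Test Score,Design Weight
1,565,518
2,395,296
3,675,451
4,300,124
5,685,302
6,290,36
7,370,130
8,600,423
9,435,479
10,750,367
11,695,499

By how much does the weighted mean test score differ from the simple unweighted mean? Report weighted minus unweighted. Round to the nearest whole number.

56

Unweighted sum = 565 + 395 + 675 + 300 + 685 + 290 + 370 + 600 + 435 + 750 + 695 = 5760
Unweighted mean = 5760 / 11 = 523.63636
Weighted sum = 565×518 + 395×296 + 675×451 + 300×124 + 685×302 + 290×36 + 370×130 + 600×423 + 435×479 + 750×367 + 695×499
  = 292670 + 116920 + 304425 + 37200 + 206870 + 10440 + 48100 + 253800 + 208365 + 275250 + 346805 = 2100845
Sum of weights = 518 + 296 + 451 + 124 + 302 + 36 + 130 + 423 + 479 + 367 + 499 = 3625
Weighted mean = 2100845 / 3625 = 579.54345
Difference (weighted minus unweighted) = 55.907085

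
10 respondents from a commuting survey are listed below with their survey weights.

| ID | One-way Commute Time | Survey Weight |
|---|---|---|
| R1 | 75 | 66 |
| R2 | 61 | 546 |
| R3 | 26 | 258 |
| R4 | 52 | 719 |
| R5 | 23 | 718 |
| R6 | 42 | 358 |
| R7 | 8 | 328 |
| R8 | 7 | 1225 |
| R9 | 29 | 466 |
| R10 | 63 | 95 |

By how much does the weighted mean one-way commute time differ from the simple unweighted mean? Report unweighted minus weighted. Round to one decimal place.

Unweighted sum = 75 + 61 + 26 + 52 + 23 + 42 + 8 + 7 + 29 + 63 = 386
Unweighted mean = 386 / 10 = 38.6
Weighted sum = 75×66 + 61×546 + 26×258 + 52×719 + 23×718 + 42×358 + 8×328 + 7×1225 + 29×466 + 63×95
  = 144600
Sum of weights = 66 + 546 + 258 + 719 + 718 + 358 + 328 + 1225 + 466 + 95 = 4779
Weighted mean = 144600 / 4779 = 30.257376
Difference (unweighted minus weighted) = 8.342624

8.3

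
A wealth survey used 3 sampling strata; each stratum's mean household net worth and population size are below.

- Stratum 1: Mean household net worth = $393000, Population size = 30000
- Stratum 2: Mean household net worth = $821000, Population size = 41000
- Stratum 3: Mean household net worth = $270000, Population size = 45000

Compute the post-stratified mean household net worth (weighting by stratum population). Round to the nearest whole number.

496560

Σ Nₕ·x̄ₕ = 393000×30000 + 821000×41000 + 270000×45000
  = 11790000000 + 33661000000 + 12150000000 = 57601000000
Σ Nₕ = 30000 + 41000 + 45000 = 116000
Overall mean = 57601000000 / 116000 = 496560.34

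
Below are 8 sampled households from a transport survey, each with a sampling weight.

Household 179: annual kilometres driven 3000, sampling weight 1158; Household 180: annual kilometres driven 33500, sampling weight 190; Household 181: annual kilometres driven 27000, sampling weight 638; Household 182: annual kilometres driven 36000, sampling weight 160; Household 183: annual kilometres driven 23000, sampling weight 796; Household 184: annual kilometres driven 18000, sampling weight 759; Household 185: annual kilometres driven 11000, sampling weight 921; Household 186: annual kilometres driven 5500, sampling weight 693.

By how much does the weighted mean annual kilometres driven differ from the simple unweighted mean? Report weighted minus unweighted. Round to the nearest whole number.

-4811

Unweighted sum = 3000 + 33500 + 27000 + 36000 + 23000 + 18000 + 11000 + 5500 = 157000
Unweighted mean = 157000 / 8 = 19625
Weighted sum = 3000×1158 + 33500×190 + 27000×638 + 36000×160 + 23000×796 + 18000×759 + 11000×921 + 5500×693
  = 3474000 + 6365000 + 17226000 + 5760000 + 18308000 + 13662000 + 10131000 + 3811500 = 78737500
Sum of weights = 1158 + 190 + 638 + 160 + 796 + 759 + 921 + 693 = 5315
Weighted mean = 78737500 / 5315 = 14814.205
Difference (weighted minus unweighted) = -4810.7949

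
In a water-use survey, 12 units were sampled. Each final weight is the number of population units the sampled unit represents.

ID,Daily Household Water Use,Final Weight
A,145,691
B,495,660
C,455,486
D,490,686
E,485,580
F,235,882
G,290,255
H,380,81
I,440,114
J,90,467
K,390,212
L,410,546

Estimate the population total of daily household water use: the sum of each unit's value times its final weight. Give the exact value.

Weighted total = 1976195

1976195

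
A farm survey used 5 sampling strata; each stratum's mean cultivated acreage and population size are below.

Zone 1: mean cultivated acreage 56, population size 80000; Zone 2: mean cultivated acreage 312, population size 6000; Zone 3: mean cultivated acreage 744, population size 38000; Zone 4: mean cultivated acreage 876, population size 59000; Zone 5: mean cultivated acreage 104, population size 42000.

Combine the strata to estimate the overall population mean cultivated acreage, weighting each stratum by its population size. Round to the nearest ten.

Σ Nₕ·x̄ₕ = 56×80000 + 312×6000 + 744×38000 + 876×59000 + 104×42000
  = 4480000 + 1872000 + 28272000 + 51684000 + 4368000 = 90676000
Σ Nₕ = 80000 + 6000 + 38000 + 59000 + 42000 = 225000
Overall mean = 90676000 / 225000 = 403.00444

400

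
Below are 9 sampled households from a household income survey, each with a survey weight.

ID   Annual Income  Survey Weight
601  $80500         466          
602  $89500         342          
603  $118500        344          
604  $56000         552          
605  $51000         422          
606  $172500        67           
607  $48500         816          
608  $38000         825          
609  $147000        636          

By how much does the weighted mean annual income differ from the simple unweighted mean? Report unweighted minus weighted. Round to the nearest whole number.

13598

Unweighted sum = 80500 + 89500 + 118500 + 56000 + 51000 + 172500 + 48500 + 38000 + 147000 = 801500
Unweighted mean = 801500 / 9 = 89055.556
Weighted sum = 80500×466 + 89500×342 + 118500×344 + 56000×552 + 51000×422 + 172500×67 + 48500×816 + 38000×825 + 147000×636
  = 37513000 + 30609000 + 40764000 + 30912000 + 21522000 + 11557500 + 39576000 + 31350000 + 93492000 = 337295500
Sum of weights = 466 + 342 + 344 + 552 + 422 + 67 + 816 + 825 + 636 = 4470
Weighted mean = 337295500 / 4470 = 75457.606
Difference (unweighted minus weighted) = 13597.949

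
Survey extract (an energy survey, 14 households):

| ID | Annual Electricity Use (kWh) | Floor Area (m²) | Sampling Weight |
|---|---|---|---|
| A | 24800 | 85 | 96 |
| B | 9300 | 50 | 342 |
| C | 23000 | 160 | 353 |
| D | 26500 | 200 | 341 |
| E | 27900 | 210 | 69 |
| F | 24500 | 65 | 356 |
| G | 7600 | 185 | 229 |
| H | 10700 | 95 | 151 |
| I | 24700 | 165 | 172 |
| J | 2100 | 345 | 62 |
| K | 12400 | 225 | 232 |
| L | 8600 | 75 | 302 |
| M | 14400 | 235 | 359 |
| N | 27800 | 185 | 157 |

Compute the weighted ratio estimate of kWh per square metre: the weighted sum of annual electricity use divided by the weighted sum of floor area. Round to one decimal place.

Σ wᵢ·y = 56106900
Σ wᵢ·x = 482310
Ratio = 56106900 / 482310 = 116.32954

116.3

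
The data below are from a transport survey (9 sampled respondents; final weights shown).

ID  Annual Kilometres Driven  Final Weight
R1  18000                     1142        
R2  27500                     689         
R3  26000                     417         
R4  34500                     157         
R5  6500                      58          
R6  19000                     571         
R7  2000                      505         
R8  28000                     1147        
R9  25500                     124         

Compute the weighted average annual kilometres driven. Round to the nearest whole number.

21471

Weighted sum = 18000×1142 + 27500×689 + 26000×417 + 34500×157 + 6500×58 + 19000×571 + 2000×505 + 28000×1147 + 25500×124
  = 20556000 + 18947500 + 10842000 + 5416500 + 377000 + 10849000 + 1010000 + 32116000 + 3162000 = 103276000
Sum of weights = 1142 + 689 + 417 + 157 + 58 + 571 + 505 + 1147 + 124 = 4810
Weighted mean = 103276000 / 4810 = 21471.102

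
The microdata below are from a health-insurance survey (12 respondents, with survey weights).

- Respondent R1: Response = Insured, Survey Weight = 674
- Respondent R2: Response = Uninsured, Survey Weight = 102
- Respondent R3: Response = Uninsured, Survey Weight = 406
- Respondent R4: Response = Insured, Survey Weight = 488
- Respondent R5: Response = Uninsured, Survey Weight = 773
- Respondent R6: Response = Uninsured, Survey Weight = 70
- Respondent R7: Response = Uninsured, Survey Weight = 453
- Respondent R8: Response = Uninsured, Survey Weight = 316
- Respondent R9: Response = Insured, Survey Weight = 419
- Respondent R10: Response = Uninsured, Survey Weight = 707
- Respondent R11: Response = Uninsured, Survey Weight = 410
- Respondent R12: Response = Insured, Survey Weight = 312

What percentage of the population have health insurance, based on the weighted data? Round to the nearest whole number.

37

Sum of weights for 'Insured' = 674 + 488 + 419 + 312 = 1893
Total weight = 5130
Weighted proportion = 1893 / 5130 = 0.36900585 → 36.900585%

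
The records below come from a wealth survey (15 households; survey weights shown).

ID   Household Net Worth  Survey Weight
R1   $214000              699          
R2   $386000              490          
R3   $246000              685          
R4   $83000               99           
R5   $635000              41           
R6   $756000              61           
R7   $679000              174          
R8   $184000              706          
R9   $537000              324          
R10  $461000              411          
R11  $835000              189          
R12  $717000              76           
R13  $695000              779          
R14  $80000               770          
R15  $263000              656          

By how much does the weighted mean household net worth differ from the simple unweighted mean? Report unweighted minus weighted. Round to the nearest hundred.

96400

Unweighted sum = 6771000
Unweighted mean = 6771000 / 15 = 451400
Weighted sum = 2186953000
Sum of weights = 6160
Weighted mean = 2186953000 / 6160 = 355024.84
Difference (unweighted minus weighted) = 96375.162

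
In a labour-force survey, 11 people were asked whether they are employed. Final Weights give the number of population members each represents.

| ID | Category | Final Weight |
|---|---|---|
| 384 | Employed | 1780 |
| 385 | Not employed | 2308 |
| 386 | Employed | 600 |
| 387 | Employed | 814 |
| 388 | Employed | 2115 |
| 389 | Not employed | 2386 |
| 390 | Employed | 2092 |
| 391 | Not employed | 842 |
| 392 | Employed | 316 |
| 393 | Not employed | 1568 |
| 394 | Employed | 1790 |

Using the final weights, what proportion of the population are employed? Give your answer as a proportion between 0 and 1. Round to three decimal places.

0.572

Sum of weights for 'Employed' = 1780 + 600 + 814 + 2115 + 2092 + 316 + 1790 = 9507
Total weight = 1780 + 2308 + 600 + 814 + 2115 + 2386 + 2092 + 842 + 316 + 1568 + 1790 = 16611
Weighted proportion = 9507 / 16611 = 0.57233159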